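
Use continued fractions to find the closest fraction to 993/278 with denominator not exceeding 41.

25/7

Expand x = 993/278 as a continued fraction with the Euclidean algorithm:
  993 = 3*278 + 159, so a_0 = 3.
  278 = 1*159 + 119, so a_1 = 1.
  159 = 1*119 + 40, so a_2 = 1.
  119 = 2*40 + 39, so a_3 = 2.
  40 = 1*39 + 1, so a_4 = 1.
  39 = 39*1 + 0, so a_5 = 39.
so x = [3; 1, 1, 2, 1, 39].
Convergents (p_i = a_i*p_{i-1} + p_{i-2}, q_i = a_i*q_{i-1} + q_{i-2} with p_{-2}=0, p_{-1}=1, q_{-2}=1, q_{-1}=0), until the denominator exceeds 41:
  i=0: a_0=3, p_0 = 3*1 + 0 = 3, q_0 = 3*0 + 1 = 1.
  i=1: a_1=1, p_1 = 1*3 + 1 = 4, q_1 = 1*1 + 0 = 1.
  i=2: a_2=1, p_2 = 1*4 + 3 = 7, q_2 = 1*1 + 1 = 2.
  i=3: a_3=2, p_3 = 2*7 + 4 = 18, q_3 = 2*2 + 1 = 5.
  i=4: a_4=1, p_4 = 1*18 + 7 = 25, q_4 = 1*5 + 2 = 7.
  i=5: a_5=39, p_5 = 39*25 + 18 = 993, q_5 = 39*7 + 5 = 278.
q_5 = 278 > 41, so the last convergent with denominator <= 41 is p_4/q_4 = 25/7.
The closest fraction with denominator <= 41 is either p_4/q_4 or the intermediate fraction (k*p_4 + p_3)/(k*q_4 + q_3) with the largest k >= 1 whose denominator stays <= 41; these approach x as k grows, and every other convergent or intermediate fraction in range is farther away.
Largest k: floor((41 - q_3)/q_4) = floor((41 - 5)/7) = 5.
That gives (5*25 + 18)/(5*7 + 5) = 143/40.
Compare the errors: |x - 25/7| = |993*7 - 25*278|/(278*7) = 1/1946, and |x - 143/40| = |993*40 - 143*278|/(278*40) = 34/11120.
Cross-multiplying, 1*11120 = 11120 < 66164 = 34*1946, so 1/1946 is smaller: the convergent 25/7 is closer to x than 143/40.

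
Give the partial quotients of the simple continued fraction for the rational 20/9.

[2; 4, 2]

Run the Euclidean algorithm on 20 and 9; the successive quotients are the partial quotients a_0, a_1, ... (each step inverts the fractional part left over by the previous one):
  20 = 2*9 + 2, so a_0 = 2.
  9 = 4*2 + 1, so a_1 = 4.
  2 = 2*1 + 0, so a_2 = 2.
The remainder reaches 0 after 3 divisions, so the expansion has 3 partial quotients, read off in order.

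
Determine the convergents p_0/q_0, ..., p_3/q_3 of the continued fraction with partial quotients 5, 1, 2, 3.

5/1, 6/1, 17/3, 57/10

Using the convergent recurrence p_i = a_i*p_{i-1} + p_{i-2}, q_i = a_i*q_{i-1} + q_{i-2} with p_{-2}=0, p_{-1}=1, q_{-2}=1, q_{-1}=0:
  i=0: a_0=5, p_0 = 5*1 + 0 = 5, q_0 = 5*0 + 1 = 1.
  i=1: a_1=1, p_1 = 1*5 + 1 = 6, q_1 = 1*1 + 0 = 1.
  i=2: a_2=2, p_2 = 2*6 + 5 = 17, q_2 = 2*1 + 1 = 3.
  i=3: a_3=3, p_3 = 3*17 + 6 = 57, q_3 = 3*3 + 1 = 10.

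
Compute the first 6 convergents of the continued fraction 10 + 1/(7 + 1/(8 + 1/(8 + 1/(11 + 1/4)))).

Using the convergent recurrence p_i = a_i*p_{i-1} + p_{i-2}, q_i = a_i*q_{i-1} + q_{i-2} with p_{-2}=0, p_{-1}=1, q_{-2}=1, q_{-1}=0:
  i=0: a_0=10, p_0 = 10*1 + 0 = 10, q_0 = 10*0 + 1 = 1.
  i=1: a_1=7, p_1 = 7*10 + 1 = 71, q_1 = 7*1 + 0 = 7.
  i=2: a_2=8, p_2 = 8*71 + 10 = 578, q_2 = 8*7 + 1 = 57.
  i=3: a_3=8, p_3 = 8*578 + 71 = 4695, q_3 = 8*57 + 7 = 463.
  i=4: a_4=11, p_4 = 11*4695 + 578 = 52223, q_4 = 11*463 + 57 = 5150.
  i=5: a_5=4, p_5 = 4*52223 + 4695 = 213587, q_5 = 4*5150 + 463 = 21063.

10/1, 71/7, 578/57, 4695/463, 52223/5150, 213587/21063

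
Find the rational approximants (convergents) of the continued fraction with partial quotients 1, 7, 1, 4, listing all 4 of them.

Using the convergent recurrence p_i = a_i*p_{i-1} + p_{i-2}, q_i = a_i*q_{i-1} + q_{i-2} with p_{-2}=0, p_{-1}=1, q_{-2}=1, q_{-1}=0:
  i=0: a_0=1, p_0 = 1*1 + 0 = 1, q_0 = 1*0 + 1 = 1.
  i=1: a_1=7, p_1 = 7*1 + 1 = 8, q_1 = 7*1 + 0 = 7.
  i=2: a_2=1, p_2 = 1*8 + 1 = 9, q_2 = 1*7 + 1 = 8.
  i=3: a_3=4, p_3 = 4*9 + 8 = 44, q_3 = 4*8 + 7 = 39.

1/1, 8/7, 9/8, 44/39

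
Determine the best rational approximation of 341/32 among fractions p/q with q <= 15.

32/3

Expand x = 341/32 as a continued fraction with the Euclidean algorithm:
  341 = 10*32 + 21, so a_0 = 10.
  32 = 1*21 + 11, so a_1 = 1.
  21 = 1*11 + 10, so a_2 = 1.
  11 = 1*10 + 1, so a_3 = 1.
  10 = 10*1 + 0, so a_4 = 10.
so x = [10; 1, 1, 1, 10].
Convergents (p_i = a_i*p_{i-1} + p_{i-2}, q_i = a_i*q_{i-1} + q_{i-2} with p_{-2}=0, p_{-1}=1, q_{-2}=1, q_{-1}=0), until the denominator exceeds 15:
  i=0: a_0=10, p_0 = 10*1 + 0 = 10, q_0 = 10*0 + 1 = 1.
  i=1: a_1=1, p_1 = 1*10 + 1 = 11, q_1 = 1*1 + 0 = 1.
  i=2: a_2=1, p_2 = 1*11 + 10 = 21, q_2 = 1*1 + 1 = 2.
  i=3: a_3=1, p_3 = 1*21 + 11 = 32, q_3 = 1*2 + 1 = 3.
  i=4: a_4=10, p_4 = 10*32 + 21 = 341, q_4 = 10*3 + 2 = 32.
q_4 = 32 > 15, so the last convergent with denominator <= 15 is p_3/q_3 = 32/3.
The closest fraction with denominator <= 15 is either p_3/q_3 or the intermediate fraction (k*p_3 + p_2)/(k*q_3 + q_2) with the largest k >= 1 whose denominator stays <= 15; these approach x as k grows, and every other convergent or intermediate fraction in range is farther away.
Largest k: floor((15 - q_2)/q_3) = floor((15 - 2)/3) = 4.
That gives (4*32 + 21)/(4*3 + 2) = 149/14.
Compare the errors: |x - 32/3| = |341*3 - 32*32|/(32*3) = 1/96, and |x - 149/14| = |341*14 - 149*32|/(32*14) = 6/448.
Cross-multiplying, 1*448 = 448 < 576 = 6*96, so 1/96 is smaller: the convergent 32/3 is closer to x than 149/14.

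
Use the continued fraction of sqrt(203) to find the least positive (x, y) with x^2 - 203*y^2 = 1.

(x, y) = (57, 4)

First expand sqrt(203) as a continued fraction. With x_i = (sqrt(203) + m_i)/d_i and (m_0, d_0) = (0, 1): a_0 = floor(sqrt(203)) = 14, since 14^2 = 196 <= 203 < 225 = 15^2.
Iterate m_{i+1} = d_i*a_i - m_i, d_{i+1} = (203 - m_{i+1}^2)/d_i, a_{i+1} = floor((a_0 + m_{i+1})/d_{i+1}):
  m_1 = 1*14 - 0 = 14, d_1 = (203 - 14^2)/1 = 7/1 = 7, a_1 = floor((14 + 14)/7) = 4.
  m_2 = 7*4 - 14 = 14, d_2 = (203 - 14^2)/7 = 7/7 = 1, a_2 = floor((14 + 14)/1) = 28.
  m_3 = 1*28 - 14 = 14, d_3 = (203 - 14^2)/1 = 7/1 = 7: (m_3, d_3) = (m_1, d_1) = (14, 7), so from here the quotients repeat a_1, a_2; the period length is 2.
So sqrt(203) = [14; (4, 28)] with period length k = 2.
k is even, so the fundamental solution of x^2 - 203y^2 = 1 is (p_{k-1}, q_{k-1}) = (p_1, q_1); compute convergents through index 1.
Convergents (p_i = a_i*p_{i-1} + p_{i-2}, q_i = a_i*q_{i-1} + q_{i-2} with p_{-2}=0, p_{-1}=1, q_{-2}=1, q_{-1}=0):
  i=0: a_0=14, p_0 = 14*1 + 0 = 14, q_0 = 14*0 + 1 = 1.
  i=1: a_1=4, p_1 = 4*14 + 1 = 57, q_1 = 4*1 + 0 = 4.
Check: 57^2 - 203*4^2 = 3249 - 3248 = 1, so (x, y) = (57, 4) solves the equation, and by the theorem it is the least positive solution.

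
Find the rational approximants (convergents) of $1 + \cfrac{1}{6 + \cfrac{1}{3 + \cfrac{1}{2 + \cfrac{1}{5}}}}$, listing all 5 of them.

1/1, 7/6, 22/19, 51/44, 277/239

Using the convergent recurrence p_i = a_i*p_{i-1} + p_{i-2}, q_i = a_i*q_{i-1} + q_{i-2} with p_{-2}=0, p_{-1}=1, q_{-2}=1, q_{-1}=0:
  i=0: a_0=1, p_0 = 1*1 + 0 = 1, q_0 = 1*0 + 1 = 1.
  i=1: a_1=6, p_1 = 6*1 + 1 = 7, q_1 = 6*1 + 0 = 6.
  i=2: a_2=3, p_2 = 3*7 + 1 = 22, q_2 = 3*6 + 1 = 19.
  i=3: a_3=2, p_3 = 2*22 + 7 = 51, q_3 = 2*19 + 6 = 44.
  i=4: a_4=5, p_4 = 5*51 + 22 = 277, q_4 = 5*44 + 19 = 239.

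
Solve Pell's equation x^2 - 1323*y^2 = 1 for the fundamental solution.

(x, y) = (3650401, 100360)

First expand sqrt(1323) as a continued fraction. With x_i = (sqrt(1323) + m_i)/d_i and (m_0, d_0) = (0, 1): a_0 = floor(sqrt(1323)) = 36, since 36^2 = 1296 <= 1323 < 1369 = 37^2.
Iterate m_{i+1} = d_i*a_i - m_i, d_{i+1} = (1323 - m_{i+1}^2)/d_i, a_{i+1} = floor((a_0 + m_{i+1})/d_{i+1}):
  m_1 = 1*36 - 0 = 36, d_1 = (1323 - 36^2)/1 = 27/1 = 27, a_1 = floor((36 + 36)/27) = 2.
  m_2 = 27*2 - 36 = 18, d_2 = (1323 - 18^2)/27 = 999/27 = 37, a_2 = floor((36 + 18)/37) = 1.
  m_3 = 37*1 - 18 = 19, d_3 = (1323 - 19^2)/37 = 962/37 = 26, a_3 = floor((36 + 19)/26) = 2.
  m_4 = 26*2 - 19 = 33, d_4 = (1323 - 33^2)/26 = 234/26 = 9, a_4 = floor((36 + 33)/9) = 7.
  m_5 = 9*7 - 33 = 30, d_5 = (1323 - 30^2)/9 = 423/9 = 47, a_5 = floor((36 + 30)/47) = 1.
  m_6 = 47*1 - 30 = 17, d_6 = (1323 - 17^2)/47 = 1034/47 = 22, a_6 = floor((36 + 17)/22) = 2.
  m_7 = 22*2 - 17 = 27, d_7 = (1323 - 27^2)/22 = 594/22 = 27, a_7 = floor((36 + 27)/27) = 2.
  m_8 = 27*2 - 27 = 27, d_8 = (1323 - 27^2)/27 = 594/27 = 22, a_8 = floor((36 + 27)/22) = 2.
  m_9 = 22*2 - 27 = 17, d_9 = (1323 - 17^2)/22 = 1034/22 = 47, a_9 = floor((36 + 17)/47) = 1.
  m_10 = 47*1 - 17 = 30, d_10 = (1323 - 30^2)/47 = 423/47 = 9, a_10 = floor((36 + 30)/9) = 7.
  m_11 = 9*7 - 30 = 33, d_11 = (1323 - 33^2)/9 = 234/9 = 26, a_11 = floor((36 + 33)/26) = 2.
  m_12 = 26*2 - 33 = 19, d_12 = (1323 - 19^2)/26 = 962/26 = 37, a_12 = floor((36 + 19)/37) = 1.
  m_13 = 37*1 - 19 = 18, d_13 = (1323 - 18^2)/37 = 999/37 = 27, a_13 = floor((36 + 18)/27) = 2.
  m_14 = 27*2 - 18 = 36, d_14 = (1323 - 36^2)/27 = 27/27 = 1, a_14 = floor((36 + 36)/1) = 72.
  m_15 = 1*72 - 36 = 36, d_15 = (1323 - 36^2)/1 = 27/1 = 27: (m_15, d_15) = (m_1, d_1) = (36, 27), so from here the quotients repeat a_1, ..., a_14; the period length is 14.
So sqrt(1323) = [36; (2, 1, 2, 7, 1, 2, 2, 2, 1, 7, 2, 1, 2, 72)] with period length k = 14.
k is even, so the fundamental solution of x^2 - 1323y^2 = 1 is (p_{k-1}, q_{k-1}) = (p_13, q_13); compute convergents through index 13.
Convergents (p_i = a_i*p_{i-1} + p_{i-2}, q_i = a_i*q_{i-1} + q_{i-2} with p_{-2}=0, p_{-1}=1, q_{-2}=1, q_{-1}=0):
  i=0: a_0=36, p_0 = 36*1 + 0 = 36, q_0 = 36*0 + 1 = 1.
  i=1: a_1=2, p_1 = 2*36 + 1 = 73, q_1 = 2*1 + 0 = 2.
  i=2: a_2=1, p_2 = 1*73 + 36 = 109, q_2 = 1*2 + 1 = 3.
  i=3: a_3=2, p_3 = 2*109 + 73 = 291, q_3 = 2*3 + 2 = 8.
  i=4: a_4=7, p_4 = 7*291 + 109 = 2146, q_4 = 7*8 + 3 = 59.
  i=5: a_5=1, p_5 = 1*2146 + 291 = 2437, q_5 = 1*59 + 8 = 67.
  i=6: a_6=2, p_6 = 2*2437 + 2146 = 7020, q_6 = 2*67 + 59 = 193.
  i=7: a_7=2, p_7 = 2*7020 + 2437 = 16477, q_7 = 2*193 + 67 = 453.
  i=8: a_8=2, p_8 = 2*16477 + 7020 = 39974, q_8 = 2*453 + 193 = 1099.
  i=9: a_9=1, p_9 = 1*39974 + 16477 = 56451, q_9 = 1*1099 + 453 = 1552.
  i=10: a_10=7, p_10 = 7*56451 + 39974 = 435131, q_10 = 7*1552 + 1099 = 11963.
  i=11: a_11=2, p_11 = 2*435131 + 56451 = 926713, q_11 = 2*11963 + 1552 = 25478.
  i=12: a_12=1, p_12 = 1*926713 + 435131 = 1361844, q_12 = 1*25478 + 11963 = 37441.
  i=13: a_13=2, p_13 = 2*1361844 + 926713 = 3650401, q_13 = 2*37441 + 25478 = 100360.
Check: 3650401^2 - 1323*100360^2 = 13325427460801 - 13325427460800 = 1, so (x, y) = (3650401, 100360) solves the equation, and by the theorem it is the least positive solution.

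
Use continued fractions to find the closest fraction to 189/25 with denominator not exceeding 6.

38/5

Expand x = 189/25 as a continued fraction with the Euclidean algorithm:
  189 = 7*25 + 14, so a_0 = 7.
  25 = 1*14 + 11, so a_1 = 1.
  14 = 1*11 + 3, so a_2 = 1.
  11 = 3*3 + 2, so a_3 = 3.
  3 = 1*2 + 1, so a_4 = 1.
  2 = 2*1 + 0, so a_5 = 2.
so x = [7; 1, 1, 3, 1, 2].
Convergents (p_i = a_i*p_{i-1} + p_{i-2}, q_i = a_i*q_{i-1} + q_{i-2} with p_{-2}=0, p_{-1}=1, q_{-2}=1, q_{-1}=0), until the denominator exceeds 6:
  i=0: a_0=7, p_0 = 7*1 + 0 = 7, q_0 = 7*0 + 1 = 1.
  i=1: a_1=1, p_1 = 1*7 + 1 = 8, q_1 = 1*1 + 0 = 1.
  i=2: a_2=1, p_2 = 1*8 + 7 = 15, q_2 = 1*1 + 1 = 2.
  i=3: a_3=3, p_3 = 3*15 + 8 = 53, q_3 = 3*2 + 1 = 7.
q_3 = 7 > 6, so the last convergent with denominator <= 6 is p_2/q_2 = 15/2.
The closest fraction with denominator <= 6 is either p_2/q_2 or the intermediate fraction (k*p_2 + p_1)/(k*q_2 + q_1) with the largest k >= 1 whose denominator stays <= 6; these approach x as k grows, and every other convergent or intermediate fraction in range is farther away.
Largest k: floor((6 - q_1)/q_2) = floor((6 - 1)/2) = 2.
That gives (2*15 + 8)/(2*2 + 1) = 38/5.
Compare the errors: |x - 15/2| = |189*2 - 15*25|/(25*2) = 3/50, and |x - 38/5| = |189*5 - 38*25|/(25*5) = 5/125.
Cross-multiplying, 5*50 = 250 < 375 = 3*125, so 5/125 is smaller: the intermediate fraction 38/5 is closer to x than 15/2.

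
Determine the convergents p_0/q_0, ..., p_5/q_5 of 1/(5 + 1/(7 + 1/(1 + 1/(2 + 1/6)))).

0/1, 1/5, 7/36, 8/41, 23/118, 146/749

Using the convergent recurrence p_i = a_i*p_{i-1} + p_{i-2}, q_i = a_i*q_{i-1} + q_{i-2} with p_{-2}=0, p_{-1}=1, q_{-2}=1, q_{-1}=0:
  i=0: a_0=0, p_0 = 0*1 + 0 = 0, q_0 = 0*0 + 1 = 1.
  i=1: a_1=5, p_1 = 5*0 + 1 = 1, q_1 = 5*1 + 0 = 5.
  i=2: a_2=7, p_2 = 7*1 + 0 = 7, q_2 = 7*5 + 1 = 36.
  i=3: a_3=1, p_3 = 1*7 + 1 = 8, q_3 = 1*36 + 5 = 41.
  i=4: a_4=2, p_4 = 2*8 + 7 = 23, q_4 = 2*41 + 36 = 118.
  i=5: a_5=6, p_5 = 6*23 + 8 = 146, q_5 = 6*118 + 41 = 749.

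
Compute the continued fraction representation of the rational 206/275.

[0; 1, 2, 1, 68]

Run the Euclidean algorithm on 206 and 275; the successive quotients are the partial quotients a_0, a_1, ... (each step inverts the fractional part left over by the previous one):
  206 = 0*275 + 206, so a_0 = 0.
  275 = 1*206 + 69, so a_1 = 1.
  206 = 2*69 + 68, so a_2 = 2.
  69 = 1*68 + 1, so a_3 = 1.
  68 = 68*1 + 0, so a_4 = 68.
The remainder reaches 0 after 5 divisions, so the expansion has 5 partial quotients, read off in order.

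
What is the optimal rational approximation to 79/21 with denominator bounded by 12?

Expand x = 79/21 as a continued fraction with the Euclidean algorithm:
  79 = 3*21 + 16, so a_0 = 3.
  21 = 1*16 + 5, so a_1 = 1.
  16 = 3*5 + 1, so a_2 = 3.
  5 = 5*1 + 0, so a_3 = 5.
so x = [3; 1, 3, 5].
Convergents (p_i = a_i*p_{i-1} + p_{i-2}, q_i = a_i*q_{i-1} + q_{i-2} with p_{-2}=0, p_{-1}=1, q_{-2}=1, q_{-1}=0), until the denominator exceeds 12:
  i=0: a_0=3, p_0 = 3*1 + 0 = 3, q_0 = 3*0 + 1 = 1.
  i=1: a_1=1, p_1 = 1*3 + 1 = 4, q_1 = 1*1 + 0 = 1.
  i=2: a_2=3, p_2 = 3*4 + 3 = 15, q_2 = 3*1 + 1 = 4.
  i=3: a_3=5, p_3 = 5*15 + 4 = 79, q_3 = 5*4 + 1 = 21.
q_3 = 21 > 12, so the last convergent with denominator <= 12 is p_2/q_2 = 15/4.
The closest fraction with denominator <= 12 is either p_2/q_2 or the intermediate fraction (k*p_2 + p_1)/(k*q_2 + q_1) with the largest k >= 1 whose denominator stays <= 12; these approach x as k grows, and every other convergent or intermediate fraction in range is farther away.
Largest k: floor((12 - q_1)/q_2) = floor((12 - 1)/4) = 2.
That gives (2*15 + 4)/(2*4 + 1) = 34/9.
Compare the errors: |x - 15/4| = |79*4 - 15*21|/(21*4) = 1/84, and |x - 34/9| = |79*9 - 34*21|/(21*9) = 3/189.
Cross-multiplying, 1*189 = 189 < 252 = 3*84, so 1/84 is smaller: the convergent 15/4 is closer to x than 34/9.

15/4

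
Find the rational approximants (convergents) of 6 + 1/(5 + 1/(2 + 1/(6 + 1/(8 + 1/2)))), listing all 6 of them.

6/1, 31/5, 68/11, 439/71, 3580/579, 7599/1229

Using the convergent recurrence p_i = a_i*p_{i-1} + p_{i-2}, q_i = a_i*q_{i-1} + q_{i-2} with p_{-2}=0, p_{-1}=1, q_{-2}=1, q_{-1}=0:
  i=0: a_0=6, p_0 = 6*1 + 0 = 6, q_0 = 6*0 + 1 = 1.
  i=1: a_1=5, p_1 = 5*6 + 1 = 31, q_1 = 5*1 + 0 = 5.
  i=2: a_2=2, p_2 = 2*31 + 6 = 68, q_2 = 2*5 + 1 = 11.
  i=3: a_3=6, p_3 = 6*68 + 31 = 439, q_3 = 6*11 + 5 = 71.
  i=4: a_4=8, p_4 = 8*439 + 68 = 3580, q_4 = 8*71 + 11 = 579.
  i=5: a_5=2, p_5 = 2*3580 + 439 = 7599, q_5 = 2*579 + 71 = 1229.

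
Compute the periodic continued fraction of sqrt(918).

[30; (3, 2, 1, 6, 30, 6, 1, 2, 3, 60)]

Write x_i = (sqrt(918) + m_i)/d_i with (m_0, d_0) = (0, 1). a_0 = floor(sqrt(918)) = 30, since 30^2 = 900 <= 918 < 961 = 31^2.
Iterate m_{i+1} = d_i*a_i - m_i, d_{i+1} = (918 - m_{i+1}^2)/d_i, a_{i+1} = floor((a_0 + m_{i+1})/d_{i+1}):
  m_1 = 1*30 - 0 = 30, d_1 = (918 - 30^2)/1 = 18/1 = 18, a_1 = floor((30 + 30)/18) = 3.
  m_2 = 18*3 - 30 = 24, d_2 = (918 - 24^2)/18 = 342/18 = 19, a_2 = floor((30 + 24)/19) = 2.
  m_3 = 19*2 - 24 = 14, d_3 = (918 - 14^2)/19 = 722/19 = 38, a_3 = floor((30 + 14)/38) = 1.
  m_4 = 38*1 - 14 = 24, d_4 = (918 - 24^2)/38 = 342/38 = 9, a_4 = floor((30 + 24)/9) = 6.
  m_5 = 9*6 - 24 = 30, d_5 = (918 - 30^2)/9 = 18/9 = 2, a_5 = floor((30 + 30)/2) = 30.
  m_6 = 2*30 - 30 = 30, d_6 = (918 - 30^2)/2 = 18/2 = 9, a_6 = floor((30 + 30)/9) = 6.
  m_7 = 9*6 - 30 = 24, d_7 = (918 - 24^2)/9 = 342/9 = 38, a_7 = floor((30 + 24)/38) = 1.
  m_8 = 38*1 - 24 = 14, d_8 = (918 - 14^2)/38 = 722/38 = 19, a_8 = floor((30 + 14)/19) = 2.
  m_9 = 19*2 - 14 = 24, d_9 = (918 - 24^2)/19 = 342/19 = 18, a_9 = floor((30 + 24)/18) = 3.
  m_10 = 18*3 - 24 = 30, d_10 = (918 - 30^2)/18 = 18/18 = 1, a_10 = floor((30 + 30)/1) = 60.
  m_11 = 1*60 - 30 = 30, d_11 = (918 - 30^2)/1 = 18/1 = 18: (m_11, d_11) = (m_1, d_1) = (30, 18), so from here the quotients repeat a_1, ..., a_10; the period length is 10.
Hence the expansion of sqrt(918) is a_0 = 30 followed by the repeating block 3, 2, 1, 6, 30, 6, 1, 2, 3, 60 (period 10).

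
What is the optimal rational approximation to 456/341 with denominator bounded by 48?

Expand x = 456/341 as a continued fraction with the Euclidean algorithm:
  456 = 1*341 + 115, so a_0 = 1.
  341 = 2*115 + 111, so a_1 = 2.
  115 = 1*111 + 4, so a_2 = 1.
  111 = 27*4 + 3, so a_3 = 27.
  4 = 1*3 + 1, so a_4 = 1.
  3 = 3*1 + 0, so a_5 = 3.
so x = [1; 2, 1, 27, 1, 3].
Convergents (p_i = a_i*p_{i-1} + p_{i-2}, q_i = a_i*q_{i-1} + q_{i-2} with p_{-2}=0, p_{-1}=1, q_{-2}=1, q_{-1}=0), until the denominator exceeds 48:
  i=0: a_0=1, p_0 = 1*1 + 0 = 1, q_0 = 1*0 + 1 = 1.
  i=1: a_1=2, p_1 = 2*1 + 1 = 3, q_1 = 2*1 + 0 = 2.
  i=2: a_2=1, p_2 = 1*3 + 1 = 4, q_2 = 1*2 + 1 = 3.
  i=3: a_3=27, p_3 = 27*4 + 3 = 111, q_3 = 27*3 + 2 = 83.
q_3 = 83 > 48, so the last convergent with denominator <= 48 is p_2/q_2 = 4/3.
The closest fraction with denominator <= 48 is either p_2/q_2 or the intermediate fraction (k*p_2 + p_1)/(k*q_2 + q_1) with the largest k >= 1 whose denominator stays <= 48; these approach x as k grows, and every other convergent or intermediate fraction in range is farther away.
Largest k: floor((48 - q_1)/q_2) = floor((48 - 2)/3) = 15.
That gives (15*4 + 3)/(15*3 + 2) = 63/47.
Compare the errors: |x - 4/3| = |456*3 - 4*341|/(341*3) = 4/1023, and |x - 63/47| = |456*47 - 63*341|/(341*47) = 51/16027.
Cross-multiplying, 51*1023 = 52173 < 64108 = 4*16027, so 51/16027 is smaller: the intermediate fraction 63/47 is closer to x than 4/3.

63/47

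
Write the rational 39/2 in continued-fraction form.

[19; 2]

Run the Euclidean algorithm on 39 and 2; the successive quotients are the partial quotients a_0, a_1, ... (each step inverts the fractional part left over by the previous one):
  39 = 19*2 + 1, so a_0 = 19.
  2 = 2*1 + 0, so a_1 = 2.
The remainder reaches 0 after 2 divisions, so the expansion has 2 partial quotients, read off in order.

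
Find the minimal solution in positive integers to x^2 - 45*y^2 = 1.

First expand sqrt(45) as a continued fraction. With x_i = (sqrt(45) + m_i)/d_i and (m_0, d_0) = (0, 1): a_0 = floor(sqrt(45)) = 6, since 6^2 = 36 <= 45 < 49 = 7^2.
Iterate m_{i+1} = d_i*a_i - m_i, d_{i+1} = (45 - m_{i+1}^2)/d_i, a_{i+1} = floor((a_0 + m_{i+1})/d_{i+1}):
  m_1 = 1*6 - 0 = 6, d_1 = (45 - 6^2)/1 = 9/1 = 9, a_1 = floor((6 + 6)/9) = 1.
  m_2 = 9*1 - 6 = 3, d_2 = (45 - 3^2)/9 = 36/9 = 4, a_2 = floor((6 + 3)/4) = 2.
  m_3 = 4*2 - 3 = 5, d_3 = (45 - 5^2)/4 = 20/4 = 5, a_3 = floor((6 + 5)/5) = 2.
  m_4 = 5*2 - 5 = 5, d_4 = (45 - 5^2)/5 = 20/5 = 4, a_4 = floor((6 + 5)/4) = 2.
  m_5 = 4*2 - 5 = 3, d_5 = (45 - 3^2)/4 = 36/4 = 9, a_5 = floor((6 + 3)/9) = 1.
  m_6 = 9*1 - 3 = 6, d_6 = (45 - 6^2)/9 = 9/9 = 1, a_6 = floor((6 + 6)/1) = 12.
  m_7 = 1*12 - 6 = 6, d_7 = (45 - 6^2)/1 = 9/1 = 9: (m_7, d_7) = (m_1, d_1) = (6, 9), so from here the quotients repeat a_1, ..., a_6; the period length is 6.
So sqrt(45) = [6; (1, 2, 2, 2, 1, 12)] with period length k = 6.
k is even, so the fundamental solution of x^2 - 45y^2 = 1 is (p_{k-1}, q_{k-1}) = (p_5, q_5); compute convergents through index 5.
Convergents (p_i = a_i*p_{i-1} + p_{i-2}, q_i = a_i*q_{i-1} + q_{i-2} with p_{-2}=0, p_{-1}=1, q_{-2}=1, q_{-1}=0):
  i=0: a_0=6, p_0 = 6*1 + 0 = 6, q_0 = 6*0 + 1 = 1.
  i=1: a_1=1, p_1 = 1*6 + 1 = 7, q_1 = 1*1 + 0 = 1.
  i=2: a_2=2, p_2 = 2*7 + 6 = 20, q_2 = 2*1 + 1 = 3.
  i=3: a_3=2, p_3 = 2*20 + 7 = 47, q_3 = 2*3 + 1 = 7.
  i=4: a_4=2, p_4 = 2*47 + 20 = 114, q_4 = 2*7 + 3 = 17.
  i=5: a_5=1, p_5 = 1*114 + 47 = 161, q_5 = 1*17 + 7 = 24.
Check: 161^2 - 45*24^2 = 25921 - 25920 = 1, so (x, y) = (161, 24) solves the equation, and by the theorem it is the least positive solution.

(x, y) = (161, 24)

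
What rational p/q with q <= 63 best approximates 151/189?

Expand x = 151/189 as a continued fraction with the Euclidean algorithm:
  151 = 0*189 + 151, so a_0 = 0.
  189 = 1*151 + 38, so a_1 = 1.
  151 = 3*38 + 37, so a_2 = 3.
  38 = 1*37 + 1, so a_3 = 1.
  37 = 37*1 + 0, so a_4 = 37.
so x = [0; 1, 3, 1, 37].
Convergents (p_i = a_i*p_{i-1} + p_{i-2}, q_i = a_i*q_{i-1} + q_{i-2} with p_{-2}=0, p_{-1}=1, q_{-2}=1, q_{-1}=0), until the denominator exceeds 63:
  i=0: a_0=0, p_0 = 0*1 + 0 = 0, q_0 = 0*0 + 1 = 1.
  i=1: a_1=1, p_1 = 1*0 + 1 = 1, q_1 = 1*1 + 0 = 1.
  i=2: a_2=3, p_2 = 3*1 + 0 = 3, q_2 = 3*1 + 1 = 4.
  i=3: a_3=1, p_3 = 1*3 + 1 = 4, q_3 = 1*4 + 1 = 5.
  i=4: a_4=37, p_4 = 37*4 + 3 = 151, q_4 = 37*5 + 4 = 189.
q_4 = 189 > 63, so the last convergent with denominator <= 63 is p_3/q_3 = 4/5.
The closest fraction with denominator <= 63 is either p_3/q_3 or the intermediate fraction (k*p_3 + p_2)/(k*q_3 + q_2) with the largest k >= 1 whose denominator stays <= 63; these approach x as k grows, and every other convergent or intermediate fraction in range is farther away.
Largest k: floor((63 - q_2)/q_3) = floor((63 - 4)/5) = 11.
That gives (11*4 + 3)/(11*5 + 4) = 47/59.
Compare the errors: |x - 4/5| = |151*5 - 4*189|/(189*5) = 1/945, and |x - 47/59| = |151*59 - 47*189|/(189*59) = 26/11151.
Cross-multiplying, 1*11151 = 11151 < 24570 = 26*945, so 1/945 is smaller: the convergent 4/5 is closer to x than 47/59.

4/5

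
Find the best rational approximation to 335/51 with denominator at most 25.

Expand x = 335/51 as a continued fraction with the Euclidean algorithm:
  335 = 6*51 + 29, so a_0 = 6.
  51 = 1*29 + 22, so a_1 = 1.
  29 = 1*22 + 7, so a_2 = 1.
  22 = 3*7 + 1, so a_3 = 3.
  7 = 7*1 + 0, so a_4 = 7.
so x = [6; 1, 1, 3, 7].
Convergents (p_i = a_i*p_{i-1} + p_{i-2}, q_i = a_i*q_{i-1} + q_{i-2} with p_{-2}=0, p_{-1}=1, q_{-2}=1, q_{-1}=0), until the denominator exceeds 25:
  i=0: a_0=6, p_0 = 6*1 + 0 = 6, q_0 = 6*0 + 1 = 1.
  i=1: a_1=1, p_1 = 1*6 + 1 = 7, q_1 = 1*1 + 0 = 1.
  i=2: a_2=1, p_2 = 1*7 + 6 = 13, q_2 = 1*1 + 1 = 2.
  i=3: a_3=3, p_3 = 3*13 + 7 = 46, q_3 = 3*2 + 1 = 7.
  i=4: a_4=7, p_4 = 7*46 + 13 = 335, q_4 = 7*7 + 2 = 51.
q_4 = 51 > 25, so the last convergent with denominator <= 25 is p_3/q_3 = 46/7.
The closest fraction with denominator <= 25 is either p_3/q_3 or the intermediate fraction (k*p_3 + p_2)/(k*q_3 + q_2) with the largest k >= 1 whose denominator stays <= 25; these approach x as k grows, and every other convergent or intermediate fraction in range is farther away.
Largest k: floor((25 - q_2)/q_3) = floor((25 - 2)/7) = 3.
That gives (3*46 + 13)/(3*7 + 2) = 151/23.
Compare the errors: |x - 46/7| = |335*7 - 46*51|/(51*7) = 1/357, and |x - 151/23| = |335*23 - 151*51|/(51*23) = 4/1173.
Cross-multiplying, 1*1173 = 1173 < 1428 = 4*357, so 1/357 is smaller: the convergent 46/7 is closer to x than 151/23.

46/7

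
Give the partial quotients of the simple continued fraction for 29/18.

[1; 1, 1, 1, 1, 3]

Run the Euclidean algorithm on 29 and 18; the successive quotients are the partial quotients a_0, a_1, ... (each step inverts the fractional part left over by the previous one):
  29 = 1*18 + 11, so a_0 = 1.
  18 = 1*11 + 7, so a_1 = 1.
  11 = 1*7 + 4, so a_2 = 1.
  7 = 1*4 + 3, so a_3 = 1.
  4 = 1*3 + 1, so a_4 = 1.
  3 = 3*1 + 0, so a_5 = 3.
The remainder reaches 0 after 6 divisions, so the expansion has 6 partial quotients, read off in order.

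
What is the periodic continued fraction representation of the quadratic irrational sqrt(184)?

[13; (1, 1, 3, 2, 1, 2, 1, 2, 3, 1, 1, 26)]

Write x_i = (sqrt(184) + m_i)/d_i with (m_0, d_0) = (0, 1). a_0 = floor(sqrt(184)) = 13, since 13^2 = 169 <= 184 < 196 = 14^2.
Iterate m_{i+1} = d_i*a_i - m_i, d_{i+1} = (184 - m_{i+1}^2)/d_i, a_{i+1} = floor((a_0 + m_{i+1})/d_{i+1}):
  m_1 = 1*13 - 0 = 13, d_1 = (184 - 13^2)/1 = 15/1 = 15, a_1 = floor((13 + 13)/15) = 1.
  m_2 = 15*1 - 13 = 2, d_2 = (184 - 2^2)/15 = 180/15 = 12, a_2 = floor((13 + 2)/12) = 1.
  m_3 = 12*1 - 2 = 10, d_3 = (184 - 10^2)/12 = 84/12 = 7, a_3 = floor((13 + 10)/7) = 3.
  m_4 = 7*3 - 10 = 11, d_4 = (184 - 11^2)/7 = 63/7 = 9, a_4 = floor((13 + 11)/9) = 2.
  m_5 = 9*2 - 11 = 7, d_5 = (184 - 7^2)/9 = 135/9 = 15, a_5 = floor((13 + 7)/15) = 1.
  m_6 = 15*1 - 7 = 8, d_6 = (184 - 8^2)/15 = 120/15 = 8, a_6 = floor((13 + 8)/8) = 2.
  m_7 = 8*2 - 8 = 8, d_7 = (184 - 8^2)/8 = 120/8 = 15, a_7 = floor((13 + 8)/15) = 1.
  m_8 = 15*1 - 8 = 7, d_8 = (184 - 7^2)/15 = 135/15 = 9, a_8 = floor((13 + 7)/9) = 2.
  m_9 = 9*2 - 7 = 11, d_9 = (184 - 11^2)/9 = 63/9 = 7, a_9 = floor((13 + 11)/7) = 3.
  m_10 = 7*3 - 11 = 10, d_10 = (184 - 10^2)/7 = 84/7 = 12, a_10 = floor((13 + 10)/12) = 1.
  m_11 = 12*1 - 10 = 2, d_11 = (184 - 2^2)/12 = 180/12 = 15, a_11 = floor((13 + 2)/15) = 1.
  m_12 = 15*1 - 2 = 13, d_12 = (184 - 13^2)/15 = 15/15 = 1, a_12 = floor((13 + 13)/1) = 26.
  m_13 = 1*26 - 13 = 13, d_13 = (184 - 13^2)/1 = 15/1 = 15: (m_13, d_13) = (m_1, d_1) = (13, 15), so from here the quotients repeat a_1, ..., a_12; the period length is 12.
Hence the expansion of sqrt(184) is a_0 = 13 followed by the repeating block 1, 1, 3, 2, 1, 2, 1, 2, 3, 1, 1, 26 (period 12).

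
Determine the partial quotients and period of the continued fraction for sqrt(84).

[9; (6, 18)]

Write x_i = (sqrt(84) + m_i)/d_i with (m_0, d_0) = (0, 1). a_0 = floor(sqrt(84)) = 9, since 9^2 = 81 <= 84 < 100 = 10^2.
Iterate m_{i+1} = d_i*a_i - m_i, d_{i+1} = (84 - m_{i+1}^2)/d_i, a_{i+1} = floor((a_0 + m_{i+1})/d_{i+1}):
  m_1 = 1*9 - 0 = 9, d_1 = (84 - 9^2)/1 = 3/1 = 3, a_1 = floor((9 + 9)/3) = 6.
  m_2 = 3*6 - 9 = 9, d_2 = (84 - 9^2)/3 = 3/3 = 1, a_2 = floor((9 + 9)/1) = 18.
  m_3 = 1*18 - 9 = 9, d_3 = (84 - 9^2)/1 = 3/1 = 3: (m_3, d_3) = (m_1, d_1) = (9, 3), so from here the quotients repeat a_1, a_2; the period length is 2.
Hence the expansion of sqrt(84) is a_0 = 9 followed by the repeating block 6, 18 (period 2).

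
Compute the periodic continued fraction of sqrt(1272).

[35; (1, 1, 1, 70)]

Write x_i = (sqrt(1272) + m_i)/d_i with (m_0, d_0) = (0, 1). a_0 = floor(sqrt(1272)) = 35, since 35^2 = 1225 <= 1272 < 1296 = 36^2.
Iterate m_{i+1} = d_i*a_i - m_i, d_{i+1} = (1272 - m_{i+1}^2)/d_i, a_{i+1} = floor((a_0 + m_{i+1})/d_{i+1}):
  m_1 = 1*35 - 0 = 35, d_1 = (1272 - 35^2)/1 = 47/1 = 47, a_1 = floor((35 + 35)/47) = 1.
  m_2 = 47*1 - 35 = 12, d_2 = (1272 - 12^2)/47 = 1128/47 = 24, a_2 = floor((35 + 12)/24) = 1.
  m_3 = 24*1 - 12 = 12, d_3 = (1272 - 12^2)/24 = 1128/24 = 47, a_3 = floor((35 + 12)/47) = 1.
  m_4 = 47*1 - 12 = 35, d_4 = (1272 - 35^2)/47 = 47/47 = 1, a_4 = floor((35 + 35)/1) = 70.
  m_5 = 1*70 - 35 = 35, d_5 = (1272 - 35^2)/1 = 47/1 = 47: (m_5, d_5) = (m_1, d_1) = (35, 47), so from here the quotients repeat a_1, ..., a_4; the period length is 4.
Hence the expansion of sqrt(1272) is a_0 = 35 followed by the repeating block 1, 1, 1, 70 (period 4).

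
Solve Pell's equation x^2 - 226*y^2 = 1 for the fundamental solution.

(x, y) = (451, 30)

First expand sqrt(226) as a continued fraction. With x_i = (sqrt(226) + m_i)/d_i and (m_0, d_0) = (0, 1): a_0 = floor(sqrt(226)) = 15, since 15^2 = 225 <= 226 < 256 = 16^2.
Iterate m_{i+1} = d_i*a_i - m_i, d_{i+1} = (226 - m_{i+1}^2)/d_i, a_{i+1} = floor((a_0 + m_{i+1})/d_{i+1}):
  m_1 = 1*15 - 0 = 15, d_1 = (226 - 15^2)/1 = 1/1 = 1, a_1 = floor((15 + 15)/1) = 30.
  m_2 = 1*30 - 15 = 15, d_2 = (226 - 15^2)/1 = 1/1 = 1: (m_2, d_2) = (m_1, d_1) = (15, 1), so from here the quotient a_1 repeats; the period length is 1.
So sqrt(226) = [15; (30)] with period length k = 1.
k is odd, so (p_{k-1}, q_{k-1}) only solves x^2 - 226y^2 = -1 and the fundamental solution of x^2 - 226y^2 = 1 is (p_{2k-1}, q_{2k-1}) = (p_1, q_1); compute convergents through index 1, running through the period twice.
Convergents (p_i = a_i*p_{i-1} + p_{i-2}, q_i = a_i*q_{i-1} + q_{i-2} with p_{-2}=0, p_{-1}=1, q_{-2}=1, q_{-1}=0):
  i=0: a_0=15, p_0 = 15*1 + 0 = 15, q_0 = 15*0 + 1 = 1.
  i=1: a_1=30, p_1 = 30*15 + 1 = 451, q_1 = 30*1 + 0 = 30.
Indeed p_0^2 - 226*q_0^2 = 225 - 226 = -1, not +1.
Check: 451^2 - 226*30^2 = 203401 - 203400 = 1, so (x, y) = (451, 30) solves the equation, and by the theorem it is the least positive solution.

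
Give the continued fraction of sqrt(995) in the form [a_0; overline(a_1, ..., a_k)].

Write x_i = (sqrt(995) + m_i)/d_i with (m_0, d_0) = (0, 1). a_0 = floor(sqrt(995)) = 31, since 31^2 = 961 <= 995 < 1024 = 32^2.
Iterate m_{i+1} = d_i*a_i - m_i, d_{i+1} = (995 - m_{i+1}^2)/d_i, a_{i+1} = floor((a_0 + m_{i+1})/d_{i+1}):
  m_1 = 1*31 - 0 = 31, d_1 = (995 - 31^2)/1 = 34/1 = 34, a_1 = floor((31 + 31)/34) = 1.
  m_2 = 34*1 - 31 = 3, d_2 = (995 - 3^2)/34 = 986/34 = 29, a_2 = floor((31 + 3)/29) = 1.
  m_3 = 29*1 - 3 = 26, d_3 = (995 - 26^2)/29 = 319/29 = 11, a_3 = floor((31 + 26)/11) = 5.
  m_4 = 11*5 - 26 = 29, d_4 = (995 - 29^2)/11 = 154/11 = 14, a_4 = floor((31 + 29)/14) = 4.
  m_5 = 14*4 - 29 = 27, d_5 = (995 - 27^2)/14 = 266/14 = 19, a_5 = floor((31 + 27)/19) = 3.
  m_6 = 19*3 - 27 = 30, d_6 = (995 - 30^2)/19 = 95/19 = 5, a_6 = floor((31 + 30)/5) = 12.
  m_7 = 5*12 - 30 = 30, d_7 = (995 - 30^2)/5 = 95/5 = 19, a_7 = floor((31 + 30)/19) = 3.
  m_8 = 19*3 - 30 = 27, d_8 = (995 - 27^2)/19 = 266/19 = 14, a_8 = floor((31 + 27)/14) = 4.
  m_9 = 14*4 - 27 = 29, d_9 = (995 - 29^2)/14 = 154/14 = 11, a_9 = floor((31 + 29)/11) = 5.
  m_10 = 11*5 - 29 = 26, d_10 = (995 - 26^2)/11 = 319/11 = 29, a_10 = floor((31 + 26)/29) = 1.
  m_11 = 29*1 - 26 = 3, d_11 = (995 - 3^2)/29 = 986/29 = 34, a_11 = floor((31 + 3)/34) = 1.
  m_12 = 34*1 - 3 = 31, d_12 = (995 - 31^2)/34 = 34/34 = 1, a_12 = floor((31 + 31)/1) = 62.
  m_13 = 1*62 - 31 = 31, d_13 = (995 - 31^2)/1 = 34/1 = 34: (m_13, d_13) = (m_1, d_1) = (31, 34), so from here the quotients repeat a_1, ..., a_12; the period length is 12.
Hence the expansion of sqrt(995) is a_0 = 31 followed by the repeating block 1, 1, 5, 4, 3, 12, 3, 4, 5, 1, 1, 62 (period 12).

[31; overline(1, 1, 5, 4, 3, 12, 3, 4, 5, 1, 1, 62)]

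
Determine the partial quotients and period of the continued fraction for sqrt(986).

[31; (2, 2, 62)]

Write x_i = (sqrt(986) + m_i)/d_i with (m_0, d_0) = (0, 1). a_0 = floor(sqrt(986)) = 31, since 31^2 = 961 <= 986 < 1024 = 32^2.
Iterate m_{i+1} = d_i*a_i - m_i, d_{i+1} = (986 - m_{i+1}^2)/d_i, a_{i+1} = floor((a_0 + m_{i+1})/d_{i+1}):
  m_1 = 1*31 - 0 = 31, d_1 = (986 - 31^2)/1 = 25/1 = 25, a_1 = floor((31 + 31)/25) = 2.
  m_2 = 25*2 - 31 = 19, d_2 = (986 - 19^2)/25 = 625/25 = 25, a_2 = floor((31 + 19)/25) = 2.
  m_3 = 25*2 - 19 = 31, d_3 = (986 - 31^2)/25 = 25/25 = 1, a_3 = floor((31 + 31)/1) = 62.
  m_4 = 1*62 - 31 = 31, d_4 = (986 - 31^2)/1 = 25/1 = 25: (m_4, d_4) = (m_1, d_1) = (31, 25), so from here the quotients repeat a_1, ..., a_3; the period length is 3.
Hence the expansion of sqrt(986) is a_0 = 31 followed by the repeating block 2, 2, 62 (period 3).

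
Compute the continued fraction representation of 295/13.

[22; 1, 2, 4]

Run the Euclidean algorithm on 295 and 13; the successive quotients are the partial quotients a_0, a_1, ... (each step inverts the fractional part left over by the previous one):
  295 = 22*13 + 9, so a_0 = 22.
  13 = 1*9 + 4, so a_1 = 1.
  9 = 2*4 + 1, so a_2 = 2.
  4 = 4*1 + 0, so a_3 = 4.
The remainder reaches 0 after 4 divisions, so the expansion has 4 partial quotients, read off in order.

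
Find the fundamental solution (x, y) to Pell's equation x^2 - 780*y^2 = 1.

First expand sqrt(780) as a continued fraction. With x_i = (sqrt(780) + m_i)/d_i and (m_0, d_0) = (0, 1): a_0 = floor(sqrt(780)) = 27, since 27^2 = 729 <= 780 < 784 = 28^2.
Iterate m_{i+1} = d_i*a_i - m_i, d_{i+1} = (780 - m_{i+1}^2)/d_i, a_{i+1} = floor((a_0 + m_{i+1})/d_{i+1}):
  m_1 = 1*27 - 0 = 27, d_1 = (780 - 27^2)/1 = 51/1 = 51, a_1 = floor((27 + 27)/51) = 1.
  m_2 = 51*1 - 27 = 24, d_2 = (780 - 24^2)/51 = 204/51 = 4, a_2 = floor((27 + 24)/4) = 12.
  m_3 = 4*12 - 24 = 24, d_3 = (780 - 24^2)/4 = 204/4 = 51, a_3 = floor((27 + 24)/51) = 1.
  m_4 = 51*1 - 24 = 27, d_4 = (780 - 27^2)/51 = 51/51 = 1, a_4 = floor((27 + 27)/1) = 54.
  m_5 = 1*54 - 27 = 27, d_5 = (780 - 27^2)/1 = 51/1 = 51: (m_5, d_5) = (m_1, d_1) = (27, 51), so from here the quotients repeat a_1, ..., a_4; the period length is 4.
So sqrt(780) = [27; (1, 12, 1, 54)] with period length k = 4.
k is even, so the fundamental solution of x^2 - 780y^2 = 1 is (p_{k-1}, q_{k-1}) = (p_3, q_3); compute convergents through index 3.
Convergents (p_i = a_i*p_{i-1} + p_{i-2}, q_i = a_i*q_{i-1} + q_{i-2} with p_{-2}=0, p_{-1}=1, q_{-2}=1, q_{-1}=0):
  i=0: a_0=27, p_0 = 27*1 + 0 = 27, q_0 = 27*0 + 1 = 1.
  i=1: a_1=1, p_1 = 1*27 + 1 = 28, q_1 = 1*1 + 0 = 1.
  i=2: a_2=12, p_2 = 12*28 + 27 = 363, q_2 = 12*1 + 1 = 13.
  i=3: a_3=1, p_3 = 1*363 + 28 = 391, q_3 = 1*13 + 1 = 14.
Check: 391^2 - 780*14^2 = 152881 - 152880 = 1, so (x, y) = (391, 14) solves the equation, and by the theorem it is the least positive solution.

(x, y) = (391, 14)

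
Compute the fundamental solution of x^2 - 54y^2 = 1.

First expand sqrt(54) as a continued fraction. With x_i = (sqrt(54) + m_i)/d_i and (m_0, d_0) = (0, 1): a_0 = floor(sqrt(54)) = 7, since 7^2 = 49 <= 54 < 64 = 8^2.
Iterate m_{i+1} = d_i*a_i - m_i, d_{i+1} = (54 - m_{i+1}^2)/d_i, a_{i+1} = floor((a_0 + m_{i+1})/d_{i+1}):
  m_1 = 1*7 - 0 = 7, d_1 = (54 - 7^2)/1 = 5/1 = 5, a_1 = floor((7 + 7)/5) = 2.
  m_2 = 5*2 - 7 = 3, d_2 = (54 - 3^2)/5 = 45/5 = 9, a_2 = floor((7 + 3)/9) = 1.
  m_3 = 9*1 - 3 = 6, d_3 = (54 - 6^2)/9 = 18/9 = 2, a_3 = floor((7 + 6)/2) = 6.
  m_4 = 2*6 - 6 = 6, d_4 = (54 - 6^2)/2 = 18/2 = 9, a_4 = floor((7 + 6)/9) = 1.
  m_5 = 9*1 - 6 = 3, d_5 = (54 - 3^2)/9 = 45/9 = 5, a_5 = floor((7 + 3)/5) = 2.
  m_6 = 5*2 - 3 = 7, d_6 = (54 - 7^2)/5 = 5/5 = 1, a_6 = floor((7 + 7)/1) = 14.
  m_7 = 1*14 - 7 = 7, d_7 = (54 - 7^2)/1 = 5/1 = 5: (m_7, d_7) = (m_1, d_1) = (7, 5), so from here the quotients repeat a_1, ..., a_6; the period length is 6.
So sqrt(54) = [7; (2, 1, 6, 1, 2, 14)] with period length k = 6.
k is even, so the fundamental solution of x^2 - 54y^2 = 1 is (p_{k-1}, q_{k-1}) = (p_5, q_5); compute convergents through index 5.
Convergents (p_i = a_i*p_{i-1} + p_{i-2}, q_i = a_i*q_{i-1} + q_{i-2} with p_{-2}=0, p_{-1}=1, q_{-2}=1, q_{-1}=0):
  i=0: a_0=7, p_0 = 7*1 + 0 = 7, q_0 = 7*0 + 1 = 1.
  i=1: a_1=2, p_1 = 2*7 + 1 = 15, q_1 = 2*1 + 0 = 2.
  i=2: a_2=1, p_2 = 1*15 + 7 = 22, q_2 = 1*2 + 1 = 3.
  i=3: a_3=6, p_3 = 6*22 + 15 = 147, q_3 = 6*3 + 2 = 20.
  i=4: a_4=1, p_4 = 1*147 + 22 = 169, q_4 = 1*20 + 3 = 23.
  i=5: a_5=2, p_5 = 2*169 + 147 = 485, q_5 = 2*23 + 20 = 66.
Check: 485^2 - 54*66^2 = 235225 - 235224 = 1, so (x, y) = (485, 66) solves the equation, and by the theorem it is the least positive solution.

(x, y) = (485, 66)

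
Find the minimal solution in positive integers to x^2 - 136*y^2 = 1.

First expand sqrt(136) as a continued fraction. With x_i = (sqrt(136) + m_i)/d_i and (m_0, d_0) = (0, 1): a_0 = floor(sqrt(136)) = 11, since 11^2 = 121 <= 136 < 144 = 12^2.
Iterate m_{i+1} = d_i*a_i - m_i, d_{i+1} = (136 - m_{i+1}^2)/d_i, a_{i+1} = floor((a_0 + m_{i+1})/d_{i+1}):
  m_1 = 1*11 - 0 = 11, d_1 = (136 - 11^2)/1 = 15/1 = 15, a_1 = floor((11 + 11)/15) = 1.
  m_2 = 15*1 - 11 = 4, d_2 = (136 - 4^2)/15 = 120/15 = 8, a_2 = floor((11 + 4)/8) = 1.
  m_3 = 8*1 - 4 = 4, d_3 = (136 - 4^2)/8 = 120/8 = 15, a_3 = floor((11 + 4)/15) = 1.
  m_4 = 15*1 - 4 = 11, d_4 = (136 - 11^2)/15 = 15/15 = 1, a_4 = floor((11 + 11)/1) = 22.
  m_5 = 1*22 - 11 = 11, d_5 = (136 - 11^2)/1 = 15/1 = 15: (m_5, d_5) = (m_1, d_1) = (11, 15), so from here the quotients repeat a_1, ..., a_4; the period length is 4.
So sqrt(136) = [11; (1, 1, 1, 22)] with period length k = 4.
k is even, so the fundamental solution of x^2 - 136y^2 = 1 is (p_{k-1}, q_{k-1}) = (p_3, q_3); compute convergents through index 3.
Convergents (p_i = a_i*p_{i-1} + p_{i-2}, q_i = a_i*q_{i-1} + q_{i-2} with p_{-2}=0, p_{-1}=1, q_{-2}=1, q_{-1}=0):
  i=0: a_0=11, p_0 = 11*1 + 0 = 11, q_0 = 11*0 + 1 = 1.
  i=1: a_1=1, p_1 = 1*11 + 1 = 12, q_1 = 1*1 + 0 = 1.
  i=2: a_2=1, p_2 = 1*12 + 11 = 23, q_2 = 1*1 + 1 = 2.
  i=3: a_3=1, p_3 = 1*23 + 12 = 35, q_3 = 1*2 + 1 = 3.
Check: 35^2 - 136*3^2 = 1225 - 1224 = 1, so (x, y) = (35, 3) solves the equation, and by the theorem it is the least positive solution.

(x, y) = (35, 3)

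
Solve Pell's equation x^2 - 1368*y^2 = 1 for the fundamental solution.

(x, y) = (37, 1)

First expand sqrt(1368) as a continued fraction. With x_i = (sqrt(1368) + m_i)/d_i and (m_0, d_0) = (0, 1): a_0 = floor(sqrt(1368)) = 36, since 36^2 = 1296 <= 1368 < 1369 = 37^2.
Iterate m_{i+1} = d_i*a_i - m_i, d_{i+1} = (1368 - m_{i+1}^2)/d_i, a_{i+1} = floor((a_0 + m_{i+1})/d_{i+1}):
  m_1 = 1*36 - 0 = 36, d_1 = (1368 - 36^2)/1 = 72/1 = 72, a_1 = floor((36 + 36)/72) = 1.
  m_2 = 72*1 - 36 = 36, d_2 = (1368 - 36^2)/72 = 72/72 = 1, a_2 = floor((36 + 36)/1) = 72.
  m_3 = 1*72 - 36 = 36, d_3 = (1368 - 36^2)/1 = 72/1 = 72: (m_3, d_3) = (m_1, d_1) = (36, 72), so from here the quotients repeat a_1, a_2; the period length is 2.
So sqrt(1368) = [36; (1, 72)] with period length k = 2.
k is even, so the fundamental solution of x^2 - 1368y^2 = 1 is (p_{k-1}, q_{k-1}) = (p_1, q_1); compute convergents through index 1.
Convergents (p_i = a_i*p_{i-1} + p_{i-2}, q_i = a_i*q_{i-1} + q_{i-2} with p_{-2}=0, p_{-1}=1, q_{-2}=1, q_{-1}=0):
  i=0: a_0=36, p_0 = 36*1 + 0 = 36, q_0 = 36*0 + 1 = 1.
  i=1: a_1=1, p_1 = 1*36 + 1 = 37, q_1 = 1*1 + 0 = 1.
Check: 37^2 - 1368*1^2 = 1369 - 1368 = 1, so (x, y) = (37, 1) solves the equation, and by the theorem it is the least positive solution.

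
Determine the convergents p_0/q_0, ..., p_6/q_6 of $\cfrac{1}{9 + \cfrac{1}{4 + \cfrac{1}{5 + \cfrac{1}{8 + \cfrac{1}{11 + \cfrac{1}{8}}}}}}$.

0/1, 1/9, 4/37, 21/194, 172/1589, 1913/17673, 15476/142973

Using the convergent recurrence p_i = a_i*p_{i-1} + p_{i-2}, q_i = a_i*q_{i-1} + q_{i-2} with p_{-2}=0, p_{-1}=1, q_{-2}=1, q_{-1}=0:
  i=0: a_0=0, p_0 = 0*1 + 0 = 0, q_0 = 0*0 + 1 = 1.
  i=1: a_1=9, p_1 = 9*0 + 1 = 1, q_1 = 9*1 + 0 = 9.
  i=2: a_2=4, p_2 = 4*1 + 0 = 4, q_2 = 4*9 + 1 = 37.
  i=3: a_3=5, p_3 = 5*4 + 1 = 21, q_3 = 5*37 + 9 = 194.
  i=4: a_4=8, p_4 = 8*21 + 4 = 172, q_4 = 8*194 + 37 = 1589.
  i=5: a_5=11, p_5 = 11*172 + 21 = 1913, q_5 = 11*1589 + 194 = 17673.
  i=6: a_6=8, p_6 = 8*1913 + 172 = 15476, q_6 = 8*17673 + 1589 = 142973.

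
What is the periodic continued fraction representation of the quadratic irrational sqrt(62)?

[7; (1, 6, 1, 14)]

Write x_i = (sqrt(62) + m_i)/d_i with (m_0, d_0) = (0, 1). a_0 = floor(sqrt(62)) = 7, since 7^2 = 49 <= 62 < 64 = 8^2.
Iterate m_{i+1} = d_i*a_i - m_i, d_{i+1} = (62 - m_{i+1}^2)/d_i, a_{i+1} = floor((a_0 + m_{i+1})/d_{i+1}):
  m_1 = 1*7 - 0 = 7, d_1 = (62 - 7^2)/1 = 13/1 = 13, a_1 = floor((7 + 7)/13) = 1.
  m_2 = 13*1 - 7 = 6, d_2 = (62 - 6^2)/13 = 26/13 = 2, a_2 = floor((7 + 6)/2) = 6.
  m_3 = 2*6 - 6 = 6, d_3 = (62 - 6^2)/2 = 26/2 = 13, a_3 = floor((7 + 6)/13) = 1.
  m_4 = 13*1 - 6 = 7, d_4 = (62 - 7^2)/13 = 13/13 = 1, a_4 = floor((7 + 7)/1) = 14.
  m_5 = 1*14 - 7 = 7, d_5 = (62 - 7^2)/1 = 13/1 = 13: (m_5, d_5) = (m_1, d_1) = (7, 13), so from here the quotients repeat a_1, ..., a_4; the period length is 4.
Hence the expansion of sqrt(62) is a_0 = 7 followed by the repeating block 1, 6, 1, 14 (period 4).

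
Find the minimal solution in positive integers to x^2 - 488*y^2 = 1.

First expand sqrt(488) as a continued fraction. With x_i = (sqrt(488) + m_i)/d_i and (m_0, d_0) = (0, 1): a_0 = floor(sqrt(488)) = 22, since 22^2 = 484 <= 488 < 529 = 23^2.
Iterate m_{i+1} = d_i*a_i - m_i, d_{i+1} = (488 - m_{i+1}^2)/d_i, a_{i+1} = floor((a_0 + m_{i+1})/d_{i+1}):
  m_1 = 1*22 - 0 = 22, d_1 = (488 - 22^2)/1 = 4/1 = 4, a_1 = floor((22 + 22)/4) = 11.
  m_2 = 4*11 - 22 = 22, d_2 = (488 - 22^2)/4 = 4/4 = 1, a_2 = floor((22 + 22)/1) = 44.
  m_3 = 1*44 - 22 = 22, d_3 = (488 - 22^2)/1 = 4/1 = 4: (m_3, d_3) = (m_1, d_1) = (22, 4), so from here the quotients repeat a_1, a_2; the period length is 2.
So sqrt(488) = [22; (11, 44)] with period length k = 2.
k is even, so the fundamental solution of x^2 - 488y^2 = 1 is (p_{k-1}, q_{k-1}) = (p_1, q_1); compute convergents through index 1.
Convergents (p_i = a_i*p_{i-1} + p_{i-2}, q_i = a_i*q_{i-1} + q_{i-2} with p_{-2}=0, p_{-1}=1, q_{-2}=1, q_{-1}=0):
  i=0: a_0=22, p_0 = 22*1 + 0 = 22, q_0 = 22*0 + 1 = 1.
  i=1: a_1=11, p_1 = 11*22 + 1 = 243, q_1 = 11*1 + 0 = 11.
Check: 243^2 - 488*11^2 = 59049 - 59048 = 1, so (x, y) = (243, 11) solves the equation, and by the theorem it is the least positive solution.

(x, y) = (243, 11)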